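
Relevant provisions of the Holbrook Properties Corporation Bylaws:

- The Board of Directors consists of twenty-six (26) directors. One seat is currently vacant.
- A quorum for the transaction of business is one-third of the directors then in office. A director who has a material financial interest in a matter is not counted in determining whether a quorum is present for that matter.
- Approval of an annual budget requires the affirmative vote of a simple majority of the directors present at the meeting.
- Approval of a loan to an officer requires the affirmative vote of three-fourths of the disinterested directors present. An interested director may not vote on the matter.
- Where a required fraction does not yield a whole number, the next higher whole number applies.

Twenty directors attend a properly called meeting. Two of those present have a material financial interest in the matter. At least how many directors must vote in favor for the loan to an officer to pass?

The loan to an officer requires three-fourths of the disinterested directors present (20 − 2 = 18).
3/4 of 18 = 13.50, rounded up to 14.

14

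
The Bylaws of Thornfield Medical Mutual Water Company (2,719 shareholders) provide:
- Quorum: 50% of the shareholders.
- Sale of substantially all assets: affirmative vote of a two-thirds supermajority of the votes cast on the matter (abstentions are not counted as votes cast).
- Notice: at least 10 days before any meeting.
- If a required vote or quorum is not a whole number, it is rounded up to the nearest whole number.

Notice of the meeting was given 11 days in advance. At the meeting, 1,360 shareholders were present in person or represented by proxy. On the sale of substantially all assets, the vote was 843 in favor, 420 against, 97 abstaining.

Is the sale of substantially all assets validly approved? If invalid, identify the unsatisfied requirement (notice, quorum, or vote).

Notice: 11 days given; 10 required. Satisfied.
Quorum: 50% of 2,719 = 1,359.50, rounded up to 1,360; 1,360 present. Satisfied.
Vote: requires two-thirds of the votes cast (1,360 − 97 abstaining = 1,263); 2/3 of 1263 = 842, so 842 needed; 843 in favor. Satisfied.

Valid — all requirements satisfied.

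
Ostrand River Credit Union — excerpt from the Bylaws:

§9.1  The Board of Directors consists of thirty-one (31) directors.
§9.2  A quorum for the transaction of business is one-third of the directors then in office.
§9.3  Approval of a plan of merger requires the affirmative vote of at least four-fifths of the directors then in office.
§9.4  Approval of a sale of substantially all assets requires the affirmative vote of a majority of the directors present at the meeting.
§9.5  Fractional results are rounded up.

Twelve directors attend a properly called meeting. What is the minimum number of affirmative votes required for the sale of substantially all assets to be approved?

The sale of substantially all assets requires a majority of the directors present (12).
A majority of 12 is 7.

7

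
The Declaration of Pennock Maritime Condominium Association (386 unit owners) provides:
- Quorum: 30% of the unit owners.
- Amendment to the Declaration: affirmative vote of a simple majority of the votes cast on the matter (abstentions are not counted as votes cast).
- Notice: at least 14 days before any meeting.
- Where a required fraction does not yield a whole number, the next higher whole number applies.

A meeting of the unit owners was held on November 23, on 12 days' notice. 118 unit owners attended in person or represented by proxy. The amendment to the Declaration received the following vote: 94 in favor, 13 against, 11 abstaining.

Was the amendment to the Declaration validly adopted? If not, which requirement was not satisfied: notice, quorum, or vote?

Notice: 12 days given; 14 required. Not satisfied.
Quorum: 30% of 386 = 115.80, rounded up to 116; 118 present. Satisfied.
Vote: requires a majority of the votes cast (118 − 11 abstaining = 107); a majority of 107 is 54, so 54 needed; 94 in favor. Satisfied.

Invalid — notice requirement not satisfied.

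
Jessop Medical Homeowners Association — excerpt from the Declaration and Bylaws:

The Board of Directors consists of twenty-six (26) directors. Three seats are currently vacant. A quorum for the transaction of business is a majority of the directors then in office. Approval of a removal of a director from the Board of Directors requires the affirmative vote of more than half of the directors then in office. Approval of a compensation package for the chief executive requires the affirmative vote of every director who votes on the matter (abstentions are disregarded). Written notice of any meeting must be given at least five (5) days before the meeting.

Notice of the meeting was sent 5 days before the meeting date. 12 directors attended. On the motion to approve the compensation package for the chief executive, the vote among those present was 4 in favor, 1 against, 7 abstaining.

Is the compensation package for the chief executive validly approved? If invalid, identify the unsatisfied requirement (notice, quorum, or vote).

Invalid — vote requirement not satisfied.

Notice: 5 days given; 5 required (5 ≥ 5). Satisfied.
Quorum: 12 present; quorum is 12. Satisfied.
Vote: the compensation package for the chief executive requires the unanimous vote of the votes cast (12 present − 7 abstaining = 5). Unanimous means all 5, so 5 affirmative votes are needed; 4 voted in favor. Not satisfied.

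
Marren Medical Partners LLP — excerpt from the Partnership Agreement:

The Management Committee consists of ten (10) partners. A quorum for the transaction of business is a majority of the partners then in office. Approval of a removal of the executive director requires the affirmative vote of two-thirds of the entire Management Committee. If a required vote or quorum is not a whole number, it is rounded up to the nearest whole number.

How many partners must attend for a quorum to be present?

6

A majority of 10 is 6.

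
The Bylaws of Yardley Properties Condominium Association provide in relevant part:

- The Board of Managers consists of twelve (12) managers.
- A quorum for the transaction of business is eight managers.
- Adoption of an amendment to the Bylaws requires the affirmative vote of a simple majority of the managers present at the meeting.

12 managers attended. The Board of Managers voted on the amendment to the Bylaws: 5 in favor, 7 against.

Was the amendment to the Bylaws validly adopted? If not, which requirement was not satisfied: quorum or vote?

Quorum: 12 present; quorum is 8. Satisfied.
Vote: the amendment to the Bylaws requires a majority of the managers present (12). A majority of 12 is 7, so 7 affirmative votes are needed; 5 voted in favor. Not satisfied.

Invalid — vote requirement not satisfied.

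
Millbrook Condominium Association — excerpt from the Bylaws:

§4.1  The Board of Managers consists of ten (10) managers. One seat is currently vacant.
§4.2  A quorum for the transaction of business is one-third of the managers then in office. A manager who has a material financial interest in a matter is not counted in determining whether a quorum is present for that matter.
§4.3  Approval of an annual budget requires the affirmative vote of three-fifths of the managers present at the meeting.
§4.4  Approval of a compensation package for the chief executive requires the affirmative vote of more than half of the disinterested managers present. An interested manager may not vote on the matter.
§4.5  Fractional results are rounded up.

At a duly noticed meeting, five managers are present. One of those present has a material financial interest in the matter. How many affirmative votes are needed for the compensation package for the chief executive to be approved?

The compensation package for the chief executive requires a majority of the disinterested managers present (5 − 1 = 4).
A majority of 4 is 3.

3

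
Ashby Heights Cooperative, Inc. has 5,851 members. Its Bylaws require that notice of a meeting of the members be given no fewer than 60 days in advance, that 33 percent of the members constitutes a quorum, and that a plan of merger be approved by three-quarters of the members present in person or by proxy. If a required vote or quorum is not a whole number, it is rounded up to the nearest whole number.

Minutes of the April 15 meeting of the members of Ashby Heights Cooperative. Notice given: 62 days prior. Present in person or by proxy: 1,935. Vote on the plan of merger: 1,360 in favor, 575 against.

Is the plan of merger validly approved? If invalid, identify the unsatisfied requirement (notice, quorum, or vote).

Notice: 62 days given; 60 required. Satisfied.
Quorum: 33% of 5,851 = 1,930.83, rounded up to 1,931; 1,935 present. Satisfied.
Vote: requires three-fourths of those present (1,935); 3/4 of 1935 = 1451.25, rounded up to 1452, so 1,452 needed; 1,360 in favor. Not satisfied.

Invalid — vote requirement not satisfied.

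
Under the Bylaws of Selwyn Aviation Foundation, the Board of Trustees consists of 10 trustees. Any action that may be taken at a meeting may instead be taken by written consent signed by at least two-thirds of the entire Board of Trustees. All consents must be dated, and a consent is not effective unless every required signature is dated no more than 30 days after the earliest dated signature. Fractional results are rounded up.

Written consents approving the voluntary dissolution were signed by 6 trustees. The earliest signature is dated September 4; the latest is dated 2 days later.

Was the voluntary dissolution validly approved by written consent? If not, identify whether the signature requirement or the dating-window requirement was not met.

Not effective — insufficient signatures.

Signatures required: at least two-thirds of 10 — 2/3 of 10 = 6.67, rounded up to 7, so 7 needed; 6 signed. Insufficient.
Dating window: the latest signature is 2 days after the earliest; the limit is 30 days. Within the window.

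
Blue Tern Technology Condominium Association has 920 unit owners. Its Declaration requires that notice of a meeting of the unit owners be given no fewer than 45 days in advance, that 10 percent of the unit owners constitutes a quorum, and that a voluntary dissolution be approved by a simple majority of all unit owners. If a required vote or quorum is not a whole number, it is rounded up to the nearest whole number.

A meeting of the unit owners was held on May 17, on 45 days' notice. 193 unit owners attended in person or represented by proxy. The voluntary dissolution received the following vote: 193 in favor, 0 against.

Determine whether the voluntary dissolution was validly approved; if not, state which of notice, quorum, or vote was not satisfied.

Notice: 45 days given; 45 required. Satisfied.
Quorum: 10% of 920 = 92; 193 present. Satisfied.
Vote: requires a majority of all unit owners (920); a majority of 920 is 461, so 461 needed; 193 in favor. Not satisfied.

Invalid — vote requirement not satisfied.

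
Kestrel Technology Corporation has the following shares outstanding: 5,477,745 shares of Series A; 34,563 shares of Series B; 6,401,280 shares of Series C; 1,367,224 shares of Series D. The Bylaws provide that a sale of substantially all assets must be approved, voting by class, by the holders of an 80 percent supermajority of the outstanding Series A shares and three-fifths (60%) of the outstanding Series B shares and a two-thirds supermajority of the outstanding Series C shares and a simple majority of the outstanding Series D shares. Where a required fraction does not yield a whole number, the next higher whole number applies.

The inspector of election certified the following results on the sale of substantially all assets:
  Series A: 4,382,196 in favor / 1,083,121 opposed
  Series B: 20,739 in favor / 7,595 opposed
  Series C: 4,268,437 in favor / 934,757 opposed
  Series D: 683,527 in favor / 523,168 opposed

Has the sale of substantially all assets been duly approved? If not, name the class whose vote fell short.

Series A: 4/5 of 5477745 = 4382196; 4,382,196 required, 4,382,196 in favor — approved.
Series B: 3/5 of 34563 = 20737.80, rounded up to 20738; 20,738 required, 20,739 in favor — approved.
Series C: 2/3 of 6401280 = 4267520; 4,267,520 required, 4,268,437 in favor — approved.
Series D: a majority of 1367224 is 683613; 683,613 required, 683,527 in favor — not approved.

Not approved — the Series D shares did not give the required vote.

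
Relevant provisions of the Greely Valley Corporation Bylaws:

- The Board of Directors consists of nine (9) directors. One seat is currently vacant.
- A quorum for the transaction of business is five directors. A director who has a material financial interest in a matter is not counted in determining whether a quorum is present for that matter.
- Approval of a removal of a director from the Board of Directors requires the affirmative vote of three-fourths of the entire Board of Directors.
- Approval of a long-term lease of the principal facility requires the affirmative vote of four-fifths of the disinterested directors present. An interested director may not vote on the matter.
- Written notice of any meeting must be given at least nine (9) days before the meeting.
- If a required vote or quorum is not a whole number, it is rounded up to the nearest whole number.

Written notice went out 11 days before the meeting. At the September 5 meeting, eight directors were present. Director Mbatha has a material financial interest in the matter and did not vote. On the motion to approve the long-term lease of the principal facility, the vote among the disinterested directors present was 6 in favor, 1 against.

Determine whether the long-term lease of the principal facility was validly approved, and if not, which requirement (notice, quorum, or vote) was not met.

Valid — all requirements satisfied.

Notice: 11 days given; 9 required (11 ≥ 9). Satisfied.
Quorum: 8 present, but the 1 interested director does not count, leaving 7. Quorum is 5. Satisfied.
Vote: the long-term lease of the principal facility requires four-fifths of the disinterested directors present (8 − 1 = 7). 4/5 of 7 = 5.60, rounded up to 6, so 6 affirmative votes are needed; 6 voted in favor. Satisfied.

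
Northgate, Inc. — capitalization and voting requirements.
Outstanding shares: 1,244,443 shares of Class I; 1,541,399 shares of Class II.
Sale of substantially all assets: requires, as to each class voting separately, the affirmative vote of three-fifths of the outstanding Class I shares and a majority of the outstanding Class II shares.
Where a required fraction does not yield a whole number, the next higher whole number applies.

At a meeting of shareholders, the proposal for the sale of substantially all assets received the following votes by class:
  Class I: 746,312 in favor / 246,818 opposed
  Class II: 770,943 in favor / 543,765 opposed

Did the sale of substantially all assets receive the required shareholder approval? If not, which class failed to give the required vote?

Not approved — the Class I shares did not give the required vote.

Class I: 3/5 of 1244443 = 746665.80, rounded up to 746666; 746,666 required, 746,312 in favor — not approved.
Class II: a majority of 1541399 is 770700; 770,700 required, 770,943 in favor — approved.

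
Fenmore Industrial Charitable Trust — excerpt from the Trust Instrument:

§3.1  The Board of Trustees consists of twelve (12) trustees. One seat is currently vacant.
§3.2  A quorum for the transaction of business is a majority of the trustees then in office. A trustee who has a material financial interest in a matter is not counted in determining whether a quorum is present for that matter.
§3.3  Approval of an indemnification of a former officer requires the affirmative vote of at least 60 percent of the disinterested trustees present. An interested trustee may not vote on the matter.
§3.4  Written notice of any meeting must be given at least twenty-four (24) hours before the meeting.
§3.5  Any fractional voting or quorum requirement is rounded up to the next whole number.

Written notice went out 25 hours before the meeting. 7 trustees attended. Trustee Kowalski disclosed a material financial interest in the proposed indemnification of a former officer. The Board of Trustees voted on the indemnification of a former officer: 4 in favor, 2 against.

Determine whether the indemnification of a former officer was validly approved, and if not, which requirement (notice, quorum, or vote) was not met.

Notice: 25 hours given; 24 required (25 ≥ 24). Satisfied.
Quorum: 7 present, but the 1 interested trustee does not count, leaving 6. Quorum is 6. Satisfied.
Vote: the indemnification of a former officer requires three-fifths of the disinterested trustees present (7 − 1 = 6). 3/5 of 6 = 3.60, rounded up to 4, so 4 affirmative votes are needed; 4 voted in favor. Satisfied.

Valid — all requirements satisfied.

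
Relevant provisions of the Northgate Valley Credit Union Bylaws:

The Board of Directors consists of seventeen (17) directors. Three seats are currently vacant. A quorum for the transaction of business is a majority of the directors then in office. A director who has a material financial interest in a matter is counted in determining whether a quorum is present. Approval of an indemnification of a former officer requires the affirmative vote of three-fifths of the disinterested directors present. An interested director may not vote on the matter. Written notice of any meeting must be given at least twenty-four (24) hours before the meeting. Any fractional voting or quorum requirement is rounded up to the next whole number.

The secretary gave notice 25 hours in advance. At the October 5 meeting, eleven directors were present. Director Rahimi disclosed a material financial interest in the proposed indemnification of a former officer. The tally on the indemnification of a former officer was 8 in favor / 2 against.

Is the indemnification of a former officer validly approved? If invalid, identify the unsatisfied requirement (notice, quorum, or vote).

Valid — all requirements satisfied.

Notice: 25 hours given; 24 required (25 ≥ 24). Satisfied.
Quorum: 11 present (interested directors count toward quorum); quorum is 8. Satisfied.
Vote: the indemnification of a former officer requires three-fifths of the disinterested directors present (11 − 1 = 10). 3/5 of 10 = 6, so 6 affirmative votes are needed; 8 voted in favor. Satisfied.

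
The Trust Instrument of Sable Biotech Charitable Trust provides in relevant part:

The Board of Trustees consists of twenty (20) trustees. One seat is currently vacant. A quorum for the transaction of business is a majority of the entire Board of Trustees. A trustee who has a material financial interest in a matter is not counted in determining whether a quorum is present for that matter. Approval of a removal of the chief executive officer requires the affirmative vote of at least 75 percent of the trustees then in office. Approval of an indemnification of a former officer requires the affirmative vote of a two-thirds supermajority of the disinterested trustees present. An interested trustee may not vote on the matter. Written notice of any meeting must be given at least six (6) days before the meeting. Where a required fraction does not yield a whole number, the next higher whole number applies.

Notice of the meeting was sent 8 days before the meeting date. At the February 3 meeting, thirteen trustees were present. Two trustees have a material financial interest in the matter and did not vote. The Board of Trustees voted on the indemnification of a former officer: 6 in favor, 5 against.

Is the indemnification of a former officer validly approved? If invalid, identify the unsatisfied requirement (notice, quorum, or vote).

Notice: 8 days given; 6 required (8 ≥ 6). Satisfied.
Quorum: 13 present, but the 2 interested trustees do not count, leaving 11. Quorum is 11. Satisfied.
Vote: the indemnification of a former officer requires two-thirds of the disinterested trustees present (13 − 2 = 11). 2/3 of 11 = 7.33, rounded up to 8, so 8 affirmative votes are needed; 6 voted in favor. Not satisfied.

Invalid — vote requirement not satisfied.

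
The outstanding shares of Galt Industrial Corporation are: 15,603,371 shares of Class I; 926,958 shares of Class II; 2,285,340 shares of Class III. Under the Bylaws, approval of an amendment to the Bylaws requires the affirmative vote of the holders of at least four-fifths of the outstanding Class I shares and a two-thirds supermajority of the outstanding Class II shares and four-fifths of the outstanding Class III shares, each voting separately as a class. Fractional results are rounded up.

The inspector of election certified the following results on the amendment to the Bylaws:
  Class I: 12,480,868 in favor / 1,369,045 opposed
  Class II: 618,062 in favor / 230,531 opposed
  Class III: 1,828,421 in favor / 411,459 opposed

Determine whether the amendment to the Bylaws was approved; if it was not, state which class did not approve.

Not approved — the Class I shares did not give the required vote.

Class I: 4/5 of 15603371 = 12482696.80, rounded up to 12482697; 12,482,697 required, 12,480,868 in favor — not approved.
Class II: 2/3 of 926958 = 617972; 617,972 required, 618,062 in favor — approved.
Class III: 4/5 of 2285340 = 1828272; 1,828,272 required, 1,828,421 in favor — approved.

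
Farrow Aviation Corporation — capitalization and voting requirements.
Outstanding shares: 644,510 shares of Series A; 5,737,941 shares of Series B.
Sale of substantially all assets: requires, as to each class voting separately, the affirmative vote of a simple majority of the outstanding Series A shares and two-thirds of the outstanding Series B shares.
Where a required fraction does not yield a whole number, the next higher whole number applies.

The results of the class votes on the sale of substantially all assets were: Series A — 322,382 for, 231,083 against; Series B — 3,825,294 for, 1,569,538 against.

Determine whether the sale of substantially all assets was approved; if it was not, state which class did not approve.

Approved — every class gave the required vote.

Series A: a majority of 644510 is 322256; 322,256 required, 322,382 in favor — approved.
Series B: 2/3 of 5737941 = 3825294; 3,825,294 required, 3,825,294 in favor — approved.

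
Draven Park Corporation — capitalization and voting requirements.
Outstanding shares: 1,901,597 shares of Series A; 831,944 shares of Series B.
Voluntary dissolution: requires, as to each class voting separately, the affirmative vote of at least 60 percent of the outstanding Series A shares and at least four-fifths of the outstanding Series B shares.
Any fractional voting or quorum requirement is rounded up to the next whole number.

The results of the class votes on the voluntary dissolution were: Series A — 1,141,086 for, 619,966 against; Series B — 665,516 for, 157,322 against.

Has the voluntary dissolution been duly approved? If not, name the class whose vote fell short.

Not approved — the Series B shares did not give the required vote.

Series A: 3/5 of 1901597 = 1140958.20, rounded up to 1140959; 1,140,959 required, 1,141,086 in favor — approved.
Series B: 4/5 of 831944 = 665555.20, rounded up to 665556; 665,556 required, 665,516 in favor — not approved.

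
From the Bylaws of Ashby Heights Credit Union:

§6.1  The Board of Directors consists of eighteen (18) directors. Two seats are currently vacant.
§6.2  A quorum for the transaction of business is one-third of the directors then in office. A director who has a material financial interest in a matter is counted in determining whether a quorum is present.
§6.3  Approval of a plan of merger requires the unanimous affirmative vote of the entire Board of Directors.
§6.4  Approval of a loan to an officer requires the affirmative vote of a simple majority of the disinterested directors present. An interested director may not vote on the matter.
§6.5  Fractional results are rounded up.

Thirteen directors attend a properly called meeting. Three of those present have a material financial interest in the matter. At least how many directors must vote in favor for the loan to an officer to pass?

6

The loan to an officer requires a majority of the disinterested directors present (13 − 3 = 10).
A majority of 10 is 6.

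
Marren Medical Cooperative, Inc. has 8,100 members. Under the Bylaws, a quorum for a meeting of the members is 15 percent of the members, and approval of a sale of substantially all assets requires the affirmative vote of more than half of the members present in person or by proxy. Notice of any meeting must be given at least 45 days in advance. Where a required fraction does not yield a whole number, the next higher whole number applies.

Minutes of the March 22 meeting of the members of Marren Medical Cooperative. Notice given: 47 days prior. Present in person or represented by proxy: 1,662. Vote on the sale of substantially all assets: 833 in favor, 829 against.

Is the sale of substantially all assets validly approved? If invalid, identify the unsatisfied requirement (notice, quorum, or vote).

Notice: 47 days given; 45 required. Satisfied.
Quorum: 15% of 8,100 = 1,215; 1,662 present. Satisfied.
Vote: requires a majority of those present (1,662); a majority of 1662 is 832, so 832 needed; 833 in favor. Satisfied.

Valid — all requirements satisfied.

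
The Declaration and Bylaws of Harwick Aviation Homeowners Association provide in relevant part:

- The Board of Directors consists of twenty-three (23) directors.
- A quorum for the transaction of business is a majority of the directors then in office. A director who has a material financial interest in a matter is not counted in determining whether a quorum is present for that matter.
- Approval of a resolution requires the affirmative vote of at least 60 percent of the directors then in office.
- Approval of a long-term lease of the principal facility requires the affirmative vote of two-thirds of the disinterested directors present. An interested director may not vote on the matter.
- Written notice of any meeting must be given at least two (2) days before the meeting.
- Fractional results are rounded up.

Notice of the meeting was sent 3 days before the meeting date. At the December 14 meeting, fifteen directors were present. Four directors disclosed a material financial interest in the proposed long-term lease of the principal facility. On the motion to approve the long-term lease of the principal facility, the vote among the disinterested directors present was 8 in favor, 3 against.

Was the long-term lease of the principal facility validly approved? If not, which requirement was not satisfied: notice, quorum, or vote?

Notice: 3 days given; 2 required (3 ≥ 2). Satisfied.
Quorum: 15 present, but the 4 interested directors do not count, leaving 11. Quorum is 12. Not satisfied.
Vote: the long-term lease of the principal facility requires two-thirds of the disinterested directors present (15 − 4 = 11). 2/3 of 11 = 7.33, rounded up to 8, so 8 affirmative votes are needed; 8 voted in favor. Satisfied. (Moot — without a quorum no business can be validly transacted.)

Invalid — quorum requirement not satisfied.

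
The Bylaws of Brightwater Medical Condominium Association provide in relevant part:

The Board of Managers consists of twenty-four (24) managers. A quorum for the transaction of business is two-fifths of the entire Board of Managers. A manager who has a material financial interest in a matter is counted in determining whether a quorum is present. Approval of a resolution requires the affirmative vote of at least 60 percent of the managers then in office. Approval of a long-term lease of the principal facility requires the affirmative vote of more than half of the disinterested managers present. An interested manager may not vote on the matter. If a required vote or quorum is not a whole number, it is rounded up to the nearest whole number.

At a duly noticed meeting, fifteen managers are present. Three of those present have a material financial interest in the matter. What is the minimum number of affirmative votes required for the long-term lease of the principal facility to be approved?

The long-term lease of the principal facility requires a majority of the disinterested managers present (15 − 3 = 12).
A majority of 12 is 7.

7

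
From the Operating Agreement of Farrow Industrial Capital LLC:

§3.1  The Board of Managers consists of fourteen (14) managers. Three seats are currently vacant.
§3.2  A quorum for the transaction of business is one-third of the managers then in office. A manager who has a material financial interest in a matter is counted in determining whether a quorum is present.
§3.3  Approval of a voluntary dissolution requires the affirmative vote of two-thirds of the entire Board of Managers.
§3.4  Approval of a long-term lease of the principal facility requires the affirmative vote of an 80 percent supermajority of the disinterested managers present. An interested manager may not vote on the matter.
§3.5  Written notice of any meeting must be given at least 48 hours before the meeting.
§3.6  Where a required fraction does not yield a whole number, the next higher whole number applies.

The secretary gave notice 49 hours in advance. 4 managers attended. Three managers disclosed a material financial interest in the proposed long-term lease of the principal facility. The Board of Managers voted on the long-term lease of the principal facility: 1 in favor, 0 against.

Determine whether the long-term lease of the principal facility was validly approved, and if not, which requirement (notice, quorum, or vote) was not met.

Notice: 49 hours given; 48 required (49 ≥ 48). Satisfied.
Quorum: 4 present (interested managers count toward quorum); quorum is 4. Satisfied.
Vote: the long-term lease of the principal facility requires four-fifths of the disinterested managers present (4 − 3 = 1). 4/5 of 1 = 0.80, rounded up to 1, so 1 affirmative vote is needed; 1 voted in favor. Satisfied.

Valid — all requirements satisfied.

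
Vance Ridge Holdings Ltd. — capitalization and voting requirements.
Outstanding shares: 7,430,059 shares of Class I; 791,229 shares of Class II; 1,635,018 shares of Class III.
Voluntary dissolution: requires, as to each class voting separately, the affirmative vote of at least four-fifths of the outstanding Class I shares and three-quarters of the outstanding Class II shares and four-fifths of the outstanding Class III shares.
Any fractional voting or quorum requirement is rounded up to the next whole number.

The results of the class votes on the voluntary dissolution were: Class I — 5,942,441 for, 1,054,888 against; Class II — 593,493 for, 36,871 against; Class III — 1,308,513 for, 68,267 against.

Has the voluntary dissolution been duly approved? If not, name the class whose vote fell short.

Not approved — the Class I shares did not give the required vote.

Class I: 4/5 of 7430059 = 5944047.20, rounded up to 5944048; 5,944,048 required, 5,942,441 in favor — not approved.
Class II: 3/4 of 791229 = 593421.75, rounded up to 593422; 593,422 required, 593,493 in favor — approved.
Class III: 4/5 of 1635018 = 1308014.40, rounded up to 1308015; 1,308,015 required, 1,308,513 in favor — approved.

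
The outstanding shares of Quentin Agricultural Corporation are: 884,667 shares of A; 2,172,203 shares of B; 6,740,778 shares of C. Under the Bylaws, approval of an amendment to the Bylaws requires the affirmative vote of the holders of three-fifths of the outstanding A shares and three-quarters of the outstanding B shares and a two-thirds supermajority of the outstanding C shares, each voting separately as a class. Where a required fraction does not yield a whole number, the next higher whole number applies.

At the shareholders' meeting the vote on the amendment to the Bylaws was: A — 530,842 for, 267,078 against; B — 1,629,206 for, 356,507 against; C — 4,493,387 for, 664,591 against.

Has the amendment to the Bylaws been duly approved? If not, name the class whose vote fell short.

A: 3/5 of 884667 = 530800.20, rounded up to 530801; 530,801 required, 530,842 in favor — approved.
B: 3/4 of 2172203 = 1629152.25, rounded up to 1629153; 1,629,153 required, 1,629,206 in favor — approved.
C: 2/3 of 6740778 = 4493852; 4,493,852 required, 4,493,387 in favor — not approved.

Not approved — the C shares did not give the required vote.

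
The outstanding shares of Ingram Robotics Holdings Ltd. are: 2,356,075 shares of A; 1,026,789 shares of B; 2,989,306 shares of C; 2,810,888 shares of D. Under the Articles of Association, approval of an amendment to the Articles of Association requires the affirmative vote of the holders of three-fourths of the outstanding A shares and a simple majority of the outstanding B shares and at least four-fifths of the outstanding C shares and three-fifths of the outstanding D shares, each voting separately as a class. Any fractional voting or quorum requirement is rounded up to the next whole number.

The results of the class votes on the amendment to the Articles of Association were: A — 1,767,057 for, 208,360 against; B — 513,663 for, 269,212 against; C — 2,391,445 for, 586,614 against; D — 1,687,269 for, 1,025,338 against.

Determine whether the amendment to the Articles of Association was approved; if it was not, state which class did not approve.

A: 3/4 of 2356075 = 1767056.25, rounded up to 1767057; 1,767,057 required, 1,767,057 in favor — approved.
B: a majority of 1026789 is 513395; 513,395 required, 513,663 in favor — approved.
C: 4/5 of 2989306 = 2391444.80, rounded up to 2391445; 2,391,445 required, 2,391,445 in favor — approved.
D: 3/5 of 2810888 = 1686532.80, rounded up to 1686533; 1,686,533 required, 1,687,269 in favor — approved.

Approved — every class gave the required vote.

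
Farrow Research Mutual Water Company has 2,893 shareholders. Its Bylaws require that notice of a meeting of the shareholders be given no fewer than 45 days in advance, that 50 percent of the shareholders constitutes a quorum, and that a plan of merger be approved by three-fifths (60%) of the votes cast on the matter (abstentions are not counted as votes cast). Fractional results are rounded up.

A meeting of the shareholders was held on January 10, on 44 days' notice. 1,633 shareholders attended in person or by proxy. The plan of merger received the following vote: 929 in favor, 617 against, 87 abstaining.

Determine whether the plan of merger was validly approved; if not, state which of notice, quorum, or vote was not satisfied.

Notice: 44 days given; 45 required. Not satisfied.
Quorum: 50% of 2,893 = 1,446.50, rounded up to 1,447; 1,633 present. Satisfied.
Vote: requires three-fifths of the votes cast (1,633 − 87 abstaining = 1,546); 3/5 of 1546 = 927.60, rounded up to 928, so 928 needed; 929 in favor. Satisfied.

Invalid — notice requirement not satisfied.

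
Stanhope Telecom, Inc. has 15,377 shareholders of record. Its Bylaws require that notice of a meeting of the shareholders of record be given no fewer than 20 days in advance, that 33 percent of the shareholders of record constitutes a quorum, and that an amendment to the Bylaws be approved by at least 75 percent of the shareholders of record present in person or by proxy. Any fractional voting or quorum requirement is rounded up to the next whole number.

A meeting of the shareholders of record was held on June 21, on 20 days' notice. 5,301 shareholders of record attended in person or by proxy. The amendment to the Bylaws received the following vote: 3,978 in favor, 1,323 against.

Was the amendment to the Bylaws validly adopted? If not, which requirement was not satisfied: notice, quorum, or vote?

Valid — all requirements satisfied.

Notice: 20 days given; 20 required. Satisfied.
Quorum: 33% of 15,377 = 5,074.41, rounded up to 5,075; 5,301 present. Satisfied.
Vote: requires three-fourths of those present (5,301); 3/4 of 5301 = 3975.75, rounded up to 3976, so 3,976 needed; 3,978 in favor. Satisfied.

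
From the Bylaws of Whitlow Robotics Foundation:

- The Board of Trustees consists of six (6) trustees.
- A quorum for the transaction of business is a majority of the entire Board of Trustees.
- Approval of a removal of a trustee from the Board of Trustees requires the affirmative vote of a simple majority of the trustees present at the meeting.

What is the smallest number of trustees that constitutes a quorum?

4

A majority of 6 is 4.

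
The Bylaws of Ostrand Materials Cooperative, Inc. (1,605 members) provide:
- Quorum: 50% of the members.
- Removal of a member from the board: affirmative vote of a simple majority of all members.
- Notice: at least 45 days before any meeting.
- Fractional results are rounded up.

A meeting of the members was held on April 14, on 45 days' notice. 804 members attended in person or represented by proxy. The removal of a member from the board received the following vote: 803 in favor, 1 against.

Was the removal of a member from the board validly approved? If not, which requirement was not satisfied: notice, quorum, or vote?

Valid — all requirements satisfied.

Notice: 45 days given; 45 required. Satisfied.
Quorum: 50% of 1,605 = 802.50, rounded up to 803; 804 present. Satisfied.
Vote: requires a majority of all members (1,605); a majority of 1605 is 803, so 803 needed; 803 in favor. Satisfied.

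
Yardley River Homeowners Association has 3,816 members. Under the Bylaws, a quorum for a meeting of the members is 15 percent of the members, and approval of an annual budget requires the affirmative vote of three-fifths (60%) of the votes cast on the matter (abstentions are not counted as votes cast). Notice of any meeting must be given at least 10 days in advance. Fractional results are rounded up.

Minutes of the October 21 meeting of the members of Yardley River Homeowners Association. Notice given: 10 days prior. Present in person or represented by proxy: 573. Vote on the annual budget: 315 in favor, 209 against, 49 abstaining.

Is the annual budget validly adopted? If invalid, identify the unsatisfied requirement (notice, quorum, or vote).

Notice: 10 days given; 10 required. Satisfied.
Quorum: 15% of 3,816 = 572.40, rounded up to 573; 573 present. Satisfied.
Vote: requires three-fifths of the votes cast (573 − 49 abstaining = 524); 3/5 of 524 = 314.40, rounded up to 315, so 315 needed; 315 in favor. Satisfied.

Valid — all requirements satisfied.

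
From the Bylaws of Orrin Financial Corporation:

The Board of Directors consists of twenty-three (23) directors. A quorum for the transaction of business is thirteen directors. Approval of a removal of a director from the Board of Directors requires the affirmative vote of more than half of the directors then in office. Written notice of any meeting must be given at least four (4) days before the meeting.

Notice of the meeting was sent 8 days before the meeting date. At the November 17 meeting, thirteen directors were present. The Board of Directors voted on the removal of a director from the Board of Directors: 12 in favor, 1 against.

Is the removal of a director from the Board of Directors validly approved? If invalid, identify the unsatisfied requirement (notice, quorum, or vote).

Valid — all requirements satisfied.

Notice: 8 days given; 4 required (8 ≥ 4). Satisfied.
Quorum: 13 present; quorum is 13. Satisfied.
Vote: the removal of a director from the Board of Directors requires a majority of the directors then in office (23). A majority of 23 is 12, so 12 affirmative votes are needed; 12 voted in favor. Satisfied.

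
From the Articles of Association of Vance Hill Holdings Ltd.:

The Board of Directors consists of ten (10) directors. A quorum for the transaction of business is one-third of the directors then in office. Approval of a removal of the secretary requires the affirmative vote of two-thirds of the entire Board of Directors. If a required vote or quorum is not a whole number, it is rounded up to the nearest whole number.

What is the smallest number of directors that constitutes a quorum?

1/3 of 10 = 3.33, rounded up to 4.

4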